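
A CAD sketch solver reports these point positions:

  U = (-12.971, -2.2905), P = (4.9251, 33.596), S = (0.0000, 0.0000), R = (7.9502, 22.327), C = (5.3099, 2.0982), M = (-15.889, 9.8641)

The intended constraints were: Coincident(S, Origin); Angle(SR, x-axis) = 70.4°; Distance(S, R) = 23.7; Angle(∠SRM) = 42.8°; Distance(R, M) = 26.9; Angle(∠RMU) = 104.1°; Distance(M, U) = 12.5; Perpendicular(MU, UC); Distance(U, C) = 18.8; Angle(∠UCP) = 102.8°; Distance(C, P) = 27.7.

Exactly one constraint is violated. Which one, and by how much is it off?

Distance(C, P) = 27.7 — off by 3.80.

S = (0.00, 0.00) ✓; SR at 70.40° ✓; |SR| = 23.70 ✓; ∠SRM = 42.80° ✓; |RM| = 26.90 ✓; ∠RMU = 104.1° ✓; |MU| = 12.50 ✓; ∠(MU, UC) = 90.00° ✓; |UC| = 18.80 ✓; ∠UCP = 102.8° ✓; |CP| = 31.50 ✗.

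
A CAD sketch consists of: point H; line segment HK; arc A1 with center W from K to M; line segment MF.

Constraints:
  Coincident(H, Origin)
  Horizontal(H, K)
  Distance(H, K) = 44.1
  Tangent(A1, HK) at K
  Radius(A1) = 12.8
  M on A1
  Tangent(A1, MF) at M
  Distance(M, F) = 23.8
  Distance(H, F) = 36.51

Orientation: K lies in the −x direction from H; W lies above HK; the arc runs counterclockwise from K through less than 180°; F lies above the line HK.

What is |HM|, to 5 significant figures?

33.342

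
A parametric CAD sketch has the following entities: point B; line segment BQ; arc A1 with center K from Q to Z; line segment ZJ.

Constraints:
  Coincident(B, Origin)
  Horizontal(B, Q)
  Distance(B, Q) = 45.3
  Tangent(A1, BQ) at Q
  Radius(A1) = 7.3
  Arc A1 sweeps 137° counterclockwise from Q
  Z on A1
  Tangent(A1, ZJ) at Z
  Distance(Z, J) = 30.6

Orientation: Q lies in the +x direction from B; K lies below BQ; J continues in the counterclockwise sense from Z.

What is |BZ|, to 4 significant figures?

42.26

B is at the origin; B and Q share the same y with |BQ| = 45.3 and Q on the +x side, so Q = (45.30, 0.000). A1 meets BQ tangentially, so KQ is at right angles to BQ, so K = Q + (0, -7.3) = (45.30, -7.300). On A1, Q sits at bearing 90° from K; a 137° counterclockwise sweep puts Z at bearing 227°, so Z = K + 7.3·(cos 227°, sin 227°) = (40.32, -12.64). Then |BZ| = |Z − B| = 42.26.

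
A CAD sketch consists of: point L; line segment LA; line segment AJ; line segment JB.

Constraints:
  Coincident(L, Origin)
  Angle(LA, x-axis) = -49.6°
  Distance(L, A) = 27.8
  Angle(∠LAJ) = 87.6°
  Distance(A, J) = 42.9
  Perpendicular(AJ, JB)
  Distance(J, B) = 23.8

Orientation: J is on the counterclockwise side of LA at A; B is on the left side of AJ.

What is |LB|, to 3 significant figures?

41.9

L is at the origin; LA runs at -49.6° with length 27.8, so A = 27.8·(cos -49.6°, sin -49.6°) = (18.0, -21.2). ∠LAJ = 87.6°, so AJ runs at -49.6° + (180° − 87.6°) = 42.8° from the x-axis; with |AJ| = 42.9, J = A + 42.9·(cos 42.8°, sin 42.8°) = (49.5, 7.98). AJ ⟂ JB; with |JB| = 23.8 on the left of AJ, B = J + 23.8·(-0.679, 0.734) = (33.3, 25.4). Then |LB| = |B − L| = 41.9.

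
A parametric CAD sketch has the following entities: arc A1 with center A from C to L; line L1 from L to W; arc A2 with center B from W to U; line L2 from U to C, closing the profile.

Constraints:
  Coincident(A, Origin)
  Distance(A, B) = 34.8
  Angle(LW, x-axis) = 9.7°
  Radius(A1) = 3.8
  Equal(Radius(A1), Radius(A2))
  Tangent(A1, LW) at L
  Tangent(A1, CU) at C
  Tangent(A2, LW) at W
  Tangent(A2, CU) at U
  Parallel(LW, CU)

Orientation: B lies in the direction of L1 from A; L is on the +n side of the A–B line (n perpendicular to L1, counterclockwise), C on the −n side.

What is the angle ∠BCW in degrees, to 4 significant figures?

6.088°

The slot axis is L1's direction at 9.7°, so u = (cos 9.7°, sin 9.7°) = (0.9857, 0.1685) and n = (−sin 9.7°, cos 9.7°) = (-0.1685, 0.9857). A is at the origin and B lies 34.8 along u from A, so B = 34.8·u = (34.30, 5.863). Tangency of A1 to both parallel lines with radius 3.8 puts L and C at A ± 3.8·n: L = (-0.6403, 3.746), C = (0.6403, -3.746). Equal radii place W and U the same way about B: W = B + 3.8·n = (33.66, 9.609), U = B − 3.8·n = (34.94, 2.118). Then cos ∠BCW = CB·CW / (|CB||CW|), giving 6.088°.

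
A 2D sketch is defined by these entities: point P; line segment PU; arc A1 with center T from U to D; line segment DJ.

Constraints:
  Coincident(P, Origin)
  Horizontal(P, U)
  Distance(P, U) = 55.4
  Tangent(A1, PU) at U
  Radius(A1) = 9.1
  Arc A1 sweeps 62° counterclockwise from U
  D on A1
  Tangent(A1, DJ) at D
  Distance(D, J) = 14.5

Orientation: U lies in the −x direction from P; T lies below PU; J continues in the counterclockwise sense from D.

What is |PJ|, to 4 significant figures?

72.42

P is at the origin; P and U share the same y with |PU| = 55.4 and U on the −x side, so U = (-55.40, 0.000). Tangency of A1 to PU means the radius TU is perpendicular to PU, so T = U + (0, -9.1) = (-55.40, -9.100). On A1, U sits at bearing 90° from T; a 62° counterclockwise sweep puts D at bearing 152°, so D = T + 9.1·(cos 152°, sin 152°) = (-63.43, -4.828). Tangency of A1 to DJ means the radius TD is perpendicular to DJ, so DJ runs along (−sin 152°, cos 152°); with |DJ| = 14.5, J = (-70.24, -17.63). Then |PJ| = |J − P| = 72.42.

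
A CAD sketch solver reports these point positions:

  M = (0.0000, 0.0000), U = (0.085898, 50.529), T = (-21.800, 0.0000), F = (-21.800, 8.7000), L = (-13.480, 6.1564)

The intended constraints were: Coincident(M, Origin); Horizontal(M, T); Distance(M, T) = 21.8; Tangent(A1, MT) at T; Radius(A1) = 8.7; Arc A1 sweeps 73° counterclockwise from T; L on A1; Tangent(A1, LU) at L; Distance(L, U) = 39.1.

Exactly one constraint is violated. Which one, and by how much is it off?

Distance(L, U) = 39.1 — off by 7.30.

M = (0.00, 0.00) ✓; M.y = 0.00, T.y = 0.00 ✓; |MT| = 21.80 ✓; ∠(FT, TM) = 90.00° ✓; |FT| = 8.700 ✓; bearing(F→L) − bearing(F→T) = 73.00° ✓; |FL| = 8.700 ✓; ∠(FL, LU) = 90.00° ✓; |LU| = 46.40 ✗.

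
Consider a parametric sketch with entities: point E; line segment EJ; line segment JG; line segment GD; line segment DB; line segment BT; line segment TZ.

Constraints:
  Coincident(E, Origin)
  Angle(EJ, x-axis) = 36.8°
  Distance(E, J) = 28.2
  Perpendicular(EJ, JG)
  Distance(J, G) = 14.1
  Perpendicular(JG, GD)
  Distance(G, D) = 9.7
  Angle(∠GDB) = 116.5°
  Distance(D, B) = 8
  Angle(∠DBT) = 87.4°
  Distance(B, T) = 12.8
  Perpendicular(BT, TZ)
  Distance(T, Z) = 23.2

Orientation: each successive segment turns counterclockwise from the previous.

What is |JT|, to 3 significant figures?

2.35

∠GDB = 116.5° gives DB at -79.7° from the x-axis; with |DB| = 8.0, B = (7.80, 14.5). ∠DBT = 87.4° gives BT at 12.9° from the x-axis; with |BT| = 12.8, T = (20.3, 17.4). Then |JT| = |T − J| = 2.35.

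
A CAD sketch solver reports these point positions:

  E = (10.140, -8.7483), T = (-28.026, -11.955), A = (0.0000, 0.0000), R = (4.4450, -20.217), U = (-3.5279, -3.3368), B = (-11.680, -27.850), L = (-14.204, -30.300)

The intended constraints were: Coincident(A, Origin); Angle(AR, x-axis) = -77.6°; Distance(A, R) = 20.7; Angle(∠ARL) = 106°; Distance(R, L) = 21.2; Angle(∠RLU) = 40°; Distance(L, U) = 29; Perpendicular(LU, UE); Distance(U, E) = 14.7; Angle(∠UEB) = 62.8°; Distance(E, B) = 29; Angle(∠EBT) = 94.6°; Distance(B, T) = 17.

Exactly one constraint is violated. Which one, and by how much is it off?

Distance(B, T) = 17 — off by 5.80.

A = (0.00, 0.00) ✓; AR at -77.60° ✓; |AR| = 20.70 ✓; ∠ARL = 106.0° ✓; |RL| = 21.20 ✓; ∠RLU = 40.00° ✓; |LU| = 29.00 ✓; ∠(LU, UE) = 90.00° ✓; |UE| = 14.70 ✓; ∠UEB = 62.80° ✓; |EB| = 29.00 ✓; ∠EBT = 94.60° ✓; |BT| = 22.80 ✗.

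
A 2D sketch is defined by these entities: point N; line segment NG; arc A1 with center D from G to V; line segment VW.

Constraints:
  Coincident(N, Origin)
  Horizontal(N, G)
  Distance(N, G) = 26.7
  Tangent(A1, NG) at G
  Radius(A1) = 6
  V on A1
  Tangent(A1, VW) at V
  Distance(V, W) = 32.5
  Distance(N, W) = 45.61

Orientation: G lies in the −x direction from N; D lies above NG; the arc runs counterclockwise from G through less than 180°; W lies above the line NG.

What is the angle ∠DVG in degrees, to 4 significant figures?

42.30°

N is at the origin; N and G share the same y with |NG| = 26.7 and G on the −x side, so G = (-26.70, 0.000). Since A1 is tangent to NG there, DG ⟂ NG, so D = G + (0, 6) = (-26.70, 6.000). Since DV ⟂ VW (tangency), |DW| = √(6.0² + 32.5²) = 33.05 regardless of where V sits on A1. So W lies on both circle(N, 45.61) and circle(D, 33.05); the above-NG intersection is W = (-23.78, 38.92). V is the foot of the tangent from W: V = (-20.73, 6.564).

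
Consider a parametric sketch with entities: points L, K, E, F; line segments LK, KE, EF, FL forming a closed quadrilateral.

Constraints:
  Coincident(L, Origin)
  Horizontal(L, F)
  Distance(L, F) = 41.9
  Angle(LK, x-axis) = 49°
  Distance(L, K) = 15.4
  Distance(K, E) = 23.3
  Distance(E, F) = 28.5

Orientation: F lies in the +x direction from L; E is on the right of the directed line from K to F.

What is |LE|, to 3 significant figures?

19.1

L is at the origin; LF is horizontal with |LF| = 41.9 and F in +x, so F = (41.9, 0). LK runs at 49.0° with |LK| = 15.4, so K = (10.1, 11.6). E is determined by |KE| = 23.3 and |EF| = 28.5 together: it lies at the intersection of circle(K, 23.3) and circle(F, 28.5). With |KF| = 33.9, the foot of the radical line on KF is 12.9 from K and the perpendicular offset is √(23.3² − 12.9²) = 19.4. Taking the right-of-KF solution: E = (15.6, -11.0).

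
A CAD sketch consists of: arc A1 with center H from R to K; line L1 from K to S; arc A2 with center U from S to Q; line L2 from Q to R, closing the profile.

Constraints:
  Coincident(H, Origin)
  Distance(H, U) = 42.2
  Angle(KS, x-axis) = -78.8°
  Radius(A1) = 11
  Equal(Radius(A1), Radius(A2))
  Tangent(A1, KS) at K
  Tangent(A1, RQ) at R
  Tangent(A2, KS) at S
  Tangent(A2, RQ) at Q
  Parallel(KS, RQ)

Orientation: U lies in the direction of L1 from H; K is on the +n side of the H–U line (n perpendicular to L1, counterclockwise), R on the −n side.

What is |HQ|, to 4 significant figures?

43.61

The slot axis is L1's direction at -78.8°, so u = (cos -78.8°, sin -78.8°) = (0.1942, -0.9810) and n = (−sin -78.8°, cos -78.8°) = (0.9810, 0.1942). H is at the origin and U lies 42.2 along u from H, so U = 42.2·u = (8.197, -41.40). Tangency of A1 to both parallel lines with radius 11.0 puts K and R at H ± 11.0·n: K = (10.79, 2.137), R = (-10.79, -2.137). Equal radii place S and Q the same way about U: S = U + 11.0·n = (18.99, -39.26), Q = U − 11.0·n = (-2.594, -43.53). Then |HQ| = |Q − H| = 43.61.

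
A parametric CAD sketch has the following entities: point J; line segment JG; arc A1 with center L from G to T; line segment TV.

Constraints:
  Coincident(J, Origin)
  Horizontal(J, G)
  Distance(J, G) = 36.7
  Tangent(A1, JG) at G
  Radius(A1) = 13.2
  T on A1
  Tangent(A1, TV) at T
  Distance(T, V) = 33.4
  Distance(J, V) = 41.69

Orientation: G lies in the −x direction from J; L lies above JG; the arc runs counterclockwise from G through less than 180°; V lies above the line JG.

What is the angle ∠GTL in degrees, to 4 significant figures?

55.37°

Checks: ∠(LG, GJ) = 90.00° ✓; |LT| = 13.20 ✓; ∠(LT, TV) = 90.00° ✓; |TV| = 33.40 ✓; |JV| = 41.69 ✓.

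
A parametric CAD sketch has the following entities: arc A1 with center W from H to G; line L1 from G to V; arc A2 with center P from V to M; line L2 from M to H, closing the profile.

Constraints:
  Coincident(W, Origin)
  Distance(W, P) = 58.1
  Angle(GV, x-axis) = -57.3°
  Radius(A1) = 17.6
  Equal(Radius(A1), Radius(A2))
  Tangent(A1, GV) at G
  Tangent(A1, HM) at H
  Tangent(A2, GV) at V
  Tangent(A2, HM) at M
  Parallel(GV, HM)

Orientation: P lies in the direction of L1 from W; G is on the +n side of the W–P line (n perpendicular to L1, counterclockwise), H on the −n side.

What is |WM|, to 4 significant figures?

60.71

The slot axis is L1's direction at -57.3°, so u = (cos -57.3°, sin -57.3°) = (0.5402, -0.8415) and n = (−sin -57.3°, cos -57.3°) = (0.8415, 0.5402). W is at the origin and P lies 58.1 along u from W, so P = 58.1·u = (31.39, -48.89). Tangency of A1 to both parallel lines with radius 17.6 puts G and H at W ± 17.6·n: G = (14.81, 9.508), H = (-14.81, -9.508). Equal radii place V and M the same way about P: V = P + 17.6·n = (46.20, -39.38), M = P − 17.6·n = (16.58, -58.40). Then |WM| = |M − W| = 60.71.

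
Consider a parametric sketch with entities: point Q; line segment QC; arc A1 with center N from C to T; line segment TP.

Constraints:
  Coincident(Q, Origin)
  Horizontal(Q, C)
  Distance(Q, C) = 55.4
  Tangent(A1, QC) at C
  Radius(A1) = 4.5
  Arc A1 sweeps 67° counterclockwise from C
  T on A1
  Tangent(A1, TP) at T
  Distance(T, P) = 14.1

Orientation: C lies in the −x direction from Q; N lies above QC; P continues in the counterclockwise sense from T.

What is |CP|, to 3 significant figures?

18.4

Q is at the origin; Q and C share the same y with |QC| = 55.4 and C on the −x side, so C = (-55.4, 0.00). Tangency of A1 to QC means the radius NC is perpendicular to QC, so N = C + (0, 4.5) = (-55.4, 4.50). On A1, C sits at bearing -90° from N; a 67° counterclockwise sweep puts T at bearing -23°, so T = N + 4.5·(cos -23°, sin -23°) = (-51.3, 2.74). Since A1 is tangent to TP there, NT ⟂ TP, so TP runs along (−sin -23°, cos -23°); with |TP| = 14.1, P = (-45.7, 15.7). Then |CP| = |P − C| = 18.4.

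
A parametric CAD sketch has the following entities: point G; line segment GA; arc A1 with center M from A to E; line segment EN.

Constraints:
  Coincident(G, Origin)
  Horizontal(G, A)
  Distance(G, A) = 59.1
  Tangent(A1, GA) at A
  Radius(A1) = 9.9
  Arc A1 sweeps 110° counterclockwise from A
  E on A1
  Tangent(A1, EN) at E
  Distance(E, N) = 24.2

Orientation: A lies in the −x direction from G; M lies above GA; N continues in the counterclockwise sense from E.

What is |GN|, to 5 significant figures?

68.341

G is at the origin; G and A share the same y with |GA| = 59.1 and A on the −x side, so A = (-59.100, 0.0000). The tangent condition forces MA to be normal to GA, so M = A + (0, 9.9) = (-59.100, 9.9000). On A1, A sits at bearing -90° from M; a 110° counterclockwise sweep puts E at bearing 20°, so E = M + 9.9·(cos 20°, sin 20°) = (-49.797, 13.286). Since A1 is tangent to EN there, ME ⟂ EN, so EN runs along (−sin 20°, cos 20°); with |EN| = 24.2, N = (-58.074, 36.027). Then |GN| = |N − G| = 68.341.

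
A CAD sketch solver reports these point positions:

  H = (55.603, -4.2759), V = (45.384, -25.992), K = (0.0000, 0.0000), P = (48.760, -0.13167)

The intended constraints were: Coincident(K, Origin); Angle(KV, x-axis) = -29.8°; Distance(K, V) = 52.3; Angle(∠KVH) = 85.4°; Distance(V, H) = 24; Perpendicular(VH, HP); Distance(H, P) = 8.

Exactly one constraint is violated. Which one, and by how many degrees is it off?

Perpendicular(VH, HP) — off by 6.00°.

K = (0.00, 0.00) ✓; KV at -29.80° ✓; |KV| = 52.30 ✓; ∠KVH = 85.40° ✓; |VH| = 24.00 ✓; ∠(VH, HP) = 84.00° ✗; |HP| = 8.000 ✓.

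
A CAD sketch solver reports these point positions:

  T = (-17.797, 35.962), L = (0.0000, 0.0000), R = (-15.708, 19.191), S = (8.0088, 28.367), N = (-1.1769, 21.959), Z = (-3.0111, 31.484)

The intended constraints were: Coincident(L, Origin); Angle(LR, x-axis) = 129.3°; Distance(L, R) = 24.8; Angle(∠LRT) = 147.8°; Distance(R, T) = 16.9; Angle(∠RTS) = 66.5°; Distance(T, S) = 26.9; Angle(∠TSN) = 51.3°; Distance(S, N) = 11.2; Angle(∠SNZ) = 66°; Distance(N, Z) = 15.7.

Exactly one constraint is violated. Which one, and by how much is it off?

Distance(N, Z) = 15.7 — off by 6.00.

L = (0.00, 0.00) ✓; LR at 129.3° ✓; |LR| = 24.80 ✓; ∠LRT = 147.8° ✓; |RT| = 16.90 ✓; ∠RTS = 66.50° ✓; |TS| = 26.90 ✓; ∠TSN = 51.30° ✓; |SN| = 11.20 ✓; ∠SNZ = 66.00° ✓; |NZ| = 9.700 ✗.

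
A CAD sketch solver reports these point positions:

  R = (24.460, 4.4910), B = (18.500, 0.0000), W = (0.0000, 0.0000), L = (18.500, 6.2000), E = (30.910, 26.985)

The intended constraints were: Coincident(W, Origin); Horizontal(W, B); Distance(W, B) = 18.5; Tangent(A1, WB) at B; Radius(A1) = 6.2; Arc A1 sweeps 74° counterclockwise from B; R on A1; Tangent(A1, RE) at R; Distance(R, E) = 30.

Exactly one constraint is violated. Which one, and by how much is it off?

Distance(R, E) = 30 — off by 6.60.

W = (0.00, 0.00) ✓; W.y = 0.00, B.y = 0.00 ✓; |WB| = 18.50 ✓; ∠(LB, BW) = 90.00° ✓; |LB| = 6.200 ✓; bearing(L→R) − bearing(L→B) = 74.00° ✓; |LR| = 6.200 ✓; ∠(LR, RE) = 90.00° ✓; |RE| = 23.40 ✗.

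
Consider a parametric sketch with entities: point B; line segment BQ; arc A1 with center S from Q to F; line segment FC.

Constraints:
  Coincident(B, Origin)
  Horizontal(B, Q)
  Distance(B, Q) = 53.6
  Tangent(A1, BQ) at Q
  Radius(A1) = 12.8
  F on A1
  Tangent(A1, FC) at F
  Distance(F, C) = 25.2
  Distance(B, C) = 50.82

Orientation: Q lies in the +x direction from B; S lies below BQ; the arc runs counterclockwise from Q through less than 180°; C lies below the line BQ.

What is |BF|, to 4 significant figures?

42.33

B is at the origin; BQ is horizontal with |BQ| = 53.6 and Q on the +x side, so Q = (53.60, 0.000). A1 meets BQ tangentially, so SQ is at right angles to BQ, so S = Q + (0, -12.8) = (53.60, -12.80). Since SF ⟂ FC (tangency), |SC| = √(12.8² + 25.2²) = 28.26 regardless of where F sits on A1. So C lies on both circle(B, 50.82) and circle(S, 28.26); the below-BQ intersection is C = (36.53, -35.33). F is the foot of the tangent from C: F = (41.00, -10.53).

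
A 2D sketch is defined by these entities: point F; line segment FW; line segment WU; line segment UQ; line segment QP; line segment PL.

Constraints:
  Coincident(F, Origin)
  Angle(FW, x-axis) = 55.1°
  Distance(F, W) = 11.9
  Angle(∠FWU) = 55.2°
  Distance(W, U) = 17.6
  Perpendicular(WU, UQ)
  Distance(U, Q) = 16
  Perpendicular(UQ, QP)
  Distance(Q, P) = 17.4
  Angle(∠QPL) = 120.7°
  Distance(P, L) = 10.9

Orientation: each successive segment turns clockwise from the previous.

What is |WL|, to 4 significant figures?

8.527

UQ is perpendicular to QP, so QP runs at 110.3°; with |QP| = 17.4, P = (-8.128, 4.021). ∠QPL = 120.7° gives PL at 51.00° from the x-axis; with |PL| = 10.9, L = (-1.269, 12.49). Then |WL| = |L − W| = 8.527.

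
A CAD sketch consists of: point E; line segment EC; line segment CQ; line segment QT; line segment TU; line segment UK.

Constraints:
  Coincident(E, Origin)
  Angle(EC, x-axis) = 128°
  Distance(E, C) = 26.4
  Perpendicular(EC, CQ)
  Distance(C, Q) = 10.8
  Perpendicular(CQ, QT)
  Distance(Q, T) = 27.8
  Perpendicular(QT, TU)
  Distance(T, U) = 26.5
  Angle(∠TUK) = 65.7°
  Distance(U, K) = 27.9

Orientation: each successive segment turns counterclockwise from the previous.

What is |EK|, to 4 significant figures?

24.40

E is at the origin; EC runs at 128.0° with length 26.4, so C = (-16.25, 20.80). EC ⟂ CQ, so CQ runs at -142.0°; with |CQ| = 10.8, Q = (-24.76, 14.15). The perpendicularity gives QT at right angles to CQ, so QT runs at -52.00°; with |QT| = 27.8, T = (-7.649, -7.752). QT ⟂ TU, so TU runs at 38.00°; with |TU| = 26.5, U = (13.23, 8.563). ∠TUK = 65.7° gives UK at 152.3° from the x-axis; with |UK| = 27.9, K = (-11.47, 21.53). Then |EK| = |K − E| = 24.40.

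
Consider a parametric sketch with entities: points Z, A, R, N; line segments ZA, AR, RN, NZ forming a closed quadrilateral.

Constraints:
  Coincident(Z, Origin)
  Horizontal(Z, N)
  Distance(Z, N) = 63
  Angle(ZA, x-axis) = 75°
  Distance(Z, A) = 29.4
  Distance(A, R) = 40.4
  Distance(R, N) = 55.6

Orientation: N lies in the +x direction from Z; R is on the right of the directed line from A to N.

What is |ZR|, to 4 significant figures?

14.82

Checks: |AR| = 40.40 ✓; |RN| = 55.60 ✓.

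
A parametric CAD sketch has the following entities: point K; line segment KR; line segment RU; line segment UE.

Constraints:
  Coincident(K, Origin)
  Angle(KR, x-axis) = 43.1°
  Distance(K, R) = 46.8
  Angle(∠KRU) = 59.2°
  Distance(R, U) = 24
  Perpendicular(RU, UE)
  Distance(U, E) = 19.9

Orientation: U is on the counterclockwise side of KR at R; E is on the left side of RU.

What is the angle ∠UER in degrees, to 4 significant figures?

50.34°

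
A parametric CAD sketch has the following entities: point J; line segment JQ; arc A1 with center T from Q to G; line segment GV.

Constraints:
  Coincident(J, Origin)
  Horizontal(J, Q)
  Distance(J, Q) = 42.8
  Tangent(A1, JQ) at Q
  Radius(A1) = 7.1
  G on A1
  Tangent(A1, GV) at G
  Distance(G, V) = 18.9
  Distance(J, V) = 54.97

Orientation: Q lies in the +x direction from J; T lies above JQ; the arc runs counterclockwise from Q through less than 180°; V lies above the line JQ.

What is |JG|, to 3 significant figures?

50.5

J is at the origin; JQ is horizontal with |JQ| = 42.8 and Q on the +x side, so Q = (42.8, 0.00). Since A1 is tangent to JQ there, TQ ⟂ JQ, so T = Q + (0, 7.1) = (42.8, 7.10). Since TG ⟂ GV (tangency), |TV| = √(7.1² + 18.9²) = 20.2 regardless of where G sits on A1. So V lies on both circle(J, 54.97) and circle(T, 20.2); the above-JQ intersection is V = (48.1, 26.6). G is the foot of the tangent from V: G = (49.9, 7.76).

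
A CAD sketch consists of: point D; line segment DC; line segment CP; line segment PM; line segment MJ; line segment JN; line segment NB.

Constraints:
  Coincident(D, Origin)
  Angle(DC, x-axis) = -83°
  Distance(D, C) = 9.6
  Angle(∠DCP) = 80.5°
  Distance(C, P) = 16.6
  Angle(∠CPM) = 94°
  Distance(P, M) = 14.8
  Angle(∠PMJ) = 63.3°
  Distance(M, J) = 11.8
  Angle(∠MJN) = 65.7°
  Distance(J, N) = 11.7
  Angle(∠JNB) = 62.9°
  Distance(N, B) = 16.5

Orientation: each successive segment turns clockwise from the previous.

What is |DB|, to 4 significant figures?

20.18

D is at the origin; DC runs at -83.0° with length 9.6, so C = (1.170, -9.528). ∠DCP = 80.5° gives CP at 177.5° from the x-axis; with |CP| = 16.6, P = (-15.41, -8.804). ∠CPM = 94.0° gives PM at 91.50° from the x-axis; with |PM| = 14.8, M = (-15.80, 5.991). ∠PMJ = 63.3° gives MJ at -25.20° from the x-axis; with |MJ| = 11.8, J = (-5.125, 0.9664). ∠MJN = 65.7° gives JN at -139.5° from the x-axis; with |JN| = 11.7, N = (-14.02, -6.632). ∠JNB = 62.9° gives NB at 103.4° from the x-axis; with |NB| = 16.5, B = (-17.85, 9.419). Then |DB| = |B − D| = 20.18.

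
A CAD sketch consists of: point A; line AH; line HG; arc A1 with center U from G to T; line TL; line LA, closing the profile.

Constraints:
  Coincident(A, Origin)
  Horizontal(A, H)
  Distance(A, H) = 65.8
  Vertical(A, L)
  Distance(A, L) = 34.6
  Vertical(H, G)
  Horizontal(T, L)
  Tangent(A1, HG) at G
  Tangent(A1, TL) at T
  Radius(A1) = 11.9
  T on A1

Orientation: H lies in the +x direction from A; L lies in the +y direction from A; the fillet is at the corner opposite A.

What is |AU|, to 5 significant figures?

58.485

A and L share the same x with |AL| = 34.6 and L on the +y side, so L = (0.0000, 34.600). The virtual corner opposite A is at (65.800, 34.600). A1 meets HG tangentially, so UG is at right angles to HG and the tangent condition forces UT to be normal to TL, with radius 11.9, so the center U sits 11.9 in from both sides at U = (53.900, 22.700). Then |AU| = |U − A| = 58.485.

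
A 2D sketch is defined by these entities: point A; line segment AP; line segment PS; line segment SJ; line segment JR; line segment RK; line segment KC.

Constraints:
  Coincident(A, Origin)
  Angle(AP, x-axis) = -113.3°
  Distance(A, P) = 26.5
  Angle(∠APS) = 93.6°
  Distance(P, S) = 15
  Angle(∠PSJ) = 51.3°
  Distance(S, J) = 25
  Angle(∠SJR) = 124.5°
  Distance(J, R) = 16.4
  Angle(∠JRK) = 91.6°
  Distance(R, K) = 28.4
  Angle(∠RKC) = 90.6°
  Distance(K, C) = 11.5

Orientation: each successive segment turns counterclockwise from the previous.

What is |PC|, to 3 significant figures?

10.5

A is at the origin; AP runs at -113.3° with length 26.5, so P = (-10.5, -24.3). ∠APS = 93.6° gives PS at -26.9° from the x-axis; with |PS| = 15.0, S = (2.90, -31.1). ∠PSJ = 51.3° gives SJ at 102° from the x-axis; with |SJ| = 25.0, J = (-2.22, -6.65). ∠SJR = 124.5° gives JR at 157° from the x-axis; with |JR| = 16.4, R = (-17.3, -0.325). ∠JRK = 91.6° gives RK at -114° from the x-axis; with |RK| = 28.4, K = (-29.0, -26.2). ∠RKC = 90.6° gives KC at -24.9° from the x-axis; with |KC| = 11.5, C = (-18.6, -31.1). Then |PC| = |C − P| = 10.5.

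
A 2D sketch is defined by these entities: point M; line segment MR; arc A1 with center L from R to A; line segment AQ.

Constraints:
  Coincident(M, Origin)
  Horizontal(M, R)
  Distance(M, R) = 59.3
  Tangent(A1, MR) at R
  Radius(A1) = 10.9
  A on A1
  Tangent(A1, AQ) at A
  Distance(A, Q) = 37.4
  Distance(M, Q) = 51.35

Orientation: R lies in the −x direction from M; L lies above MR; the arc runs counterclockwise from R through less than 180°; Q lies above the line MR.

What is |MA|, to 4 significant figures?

49.91

M is at the origin; MR is horizontal with |MR| = 59.3 and R on the −x side, so R = (-59.30, 0.000). A1 meets MR tangentially, so LR is at right angles to MR, so L = R + (0, 10.9) = (-59.30, 10.90). Since LA ⟂ AQ (tangency), |LQ| = √(10.9² + 37.4²) = 38.96 regardless of where A sits on A1. So Q lies on both circle(M, 51.35) and circle(L, 38.96); the above-MR intersection is Q = (-32.83, 39.48). A is the foot of the tangent from Q: A = (-49.55, 6.028).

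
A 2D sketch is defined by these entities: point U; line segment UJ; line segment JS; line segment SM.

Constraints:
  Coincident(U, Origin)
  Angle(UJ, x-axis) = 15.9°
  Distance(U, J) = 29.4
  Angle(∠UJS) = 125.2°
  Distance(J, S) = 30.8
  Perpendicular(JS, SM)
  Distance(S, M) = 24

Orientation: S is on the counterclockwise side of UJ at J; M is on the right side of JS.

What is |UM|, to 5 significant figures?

67.721

U is at the origin; UJ runs at 15.9° with length 29.4, so J = 29.4·(cos 15.9°, sin 15.9°) = (28.275, 8.0544). ∠UJS = 125.2°, so JS runs at 15.9° + (180° − 125.2°) = 70.700° from the x-axis; with |JS| = 30.8, S = J + 30.8·(cos 70.700°, sin 70.700°) = (38.455, 37.123). The perpendicularity gives SM at right angles to JS; with |SM| = 24.0 on the right of JS, M = S + 24.0·(0.94380, -0.33051) = (61.106, 29.191). Then |UM| = |M − U| = 67.721.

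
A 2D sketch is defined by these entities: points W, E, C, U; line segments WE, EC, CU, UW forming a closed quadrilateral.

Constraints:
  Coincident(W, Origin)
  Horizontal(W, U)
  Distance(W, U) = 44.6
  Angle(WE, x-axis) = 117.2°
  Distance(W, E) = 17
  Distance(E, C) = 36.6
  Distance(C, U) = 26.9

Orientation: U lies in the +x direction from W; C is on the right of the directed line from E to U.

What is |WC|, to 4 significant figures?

21.56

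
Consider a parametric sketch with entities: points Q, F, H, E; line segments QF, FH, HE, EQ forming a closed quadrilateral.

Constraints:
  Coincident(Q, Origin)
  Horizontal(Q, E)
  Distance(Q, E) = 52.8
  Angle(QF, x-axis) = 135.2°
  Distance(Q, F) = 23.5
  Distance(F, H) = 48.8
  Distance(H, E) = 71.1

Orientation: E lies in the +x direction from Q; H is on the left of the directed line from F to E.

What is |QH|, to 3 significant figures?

58.1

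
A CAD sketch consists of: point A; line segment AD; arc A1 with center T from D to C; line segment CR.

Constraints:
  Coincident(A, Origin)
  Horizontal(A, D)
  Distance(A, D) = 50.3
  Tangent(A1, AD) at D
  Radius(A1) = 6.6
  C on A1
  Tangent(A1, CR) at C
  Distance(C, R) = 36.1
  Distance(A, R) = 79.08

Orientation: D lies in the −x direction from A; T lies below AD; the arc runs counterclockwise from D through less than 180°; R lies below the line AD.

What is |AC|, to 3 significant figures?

56.6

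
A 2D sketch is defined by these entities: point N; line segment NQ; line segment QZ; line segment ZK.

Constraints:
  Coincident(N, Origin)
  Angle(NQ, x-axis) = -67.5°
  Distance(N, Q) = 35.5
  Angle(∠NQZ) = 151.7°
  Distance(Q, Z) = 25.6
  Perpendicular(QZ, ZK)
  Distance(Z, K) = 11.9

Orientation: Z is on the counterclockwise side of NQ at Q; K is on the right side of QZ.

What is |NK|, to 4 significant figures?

63.70

N is at the origin; NQ runs at -67.5° with length 35.5, so Q = 35.5·(cos -67.5°, sin -67.5°) = (13.59, -32.80). ∠NQZ = 151.7°, so QZ runs at -67.5° + (180° − 151.7°) = -39.20° from the x-axis; with |QZ| = 25.6, Z = Q + 25.6·(cos -39.20°, sin -39.20°) = (33.42, -48.98). QZ is perpendicular to ZK; with |ZK| = 11.9 on the right of QZ, K = Z + 11.9·(-0.6320, -0.7749) = (25.90, -58.20). Then |NK| = |K − N| = 63.70.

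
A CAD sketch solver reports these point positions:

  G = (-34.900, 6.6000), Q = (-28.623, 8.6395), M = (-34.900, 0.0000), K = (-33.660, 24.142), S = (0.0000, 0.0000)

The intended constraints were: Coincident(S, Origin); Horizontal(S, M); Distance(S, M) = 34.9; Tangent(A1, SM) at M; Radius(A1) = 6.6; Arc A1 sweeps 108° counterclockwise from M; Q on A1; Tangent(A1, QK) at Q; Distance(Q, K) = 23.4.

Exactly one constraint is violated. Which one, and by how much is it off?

Distance(Q, K) = 23.4 — off by 7.10.

S = (0.00, 0.00) ✓; S.y = 0.00, M.y = 0.00 ✓; |SM| = 34.90 ✓; ∠(GM, MS) = 90.00° ✓; |GM| = 6.600 ✓; bearing(G→Q) − bearing(G→M) = 108.0° ✓; |GQ| = 6.600 ✓; ∠(GQ, QK) = 90.00° ✓; |QK| = 16.30 ✗.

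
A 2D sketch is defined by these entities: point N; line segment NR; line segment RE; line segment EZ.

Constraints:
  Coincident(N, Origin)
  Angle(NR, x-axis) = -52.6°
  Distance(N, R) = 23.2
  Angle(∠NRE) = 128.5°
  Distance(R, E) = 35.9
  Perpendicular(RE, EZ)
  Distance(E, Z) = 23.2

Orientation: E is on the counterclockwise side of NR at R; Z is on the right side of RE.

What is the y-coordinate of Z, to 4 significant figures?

-42.32

N is at the origin; NR runs at -52.6° with length 23.2, so R = 23.2·(cos -52.6°, sin -52.6°) = (14.09, -18.43). ∠NRE = 128.5°, so RE runs at -52.6° + (180° − 128.5°) = -1.100° from the x-axis; with |RE| = 35.9, E = R + 35.9·(cos -1.100°, sin -1.100°) = (49.98, -19.12). RE is perpendicular to EZ; with |EZ| = 23.2 on the right of RE, Z = E + 23.2·(-0.01920, -0.9998) = (49.54, -42.32). So Z.y = -42.32.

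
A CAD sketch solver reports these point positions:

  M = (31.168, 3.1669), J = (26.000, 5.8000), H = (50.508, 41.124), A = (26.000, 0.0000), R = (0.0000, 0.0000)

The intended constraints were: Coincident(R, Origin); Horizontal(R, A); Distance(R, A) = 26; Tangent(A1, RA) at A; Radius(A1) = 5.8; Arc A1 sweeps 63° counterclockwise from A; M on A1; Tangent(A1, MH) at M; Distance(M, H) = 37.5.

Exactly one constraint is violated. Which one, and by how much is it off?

Distance(M, H) = 37.5 — off by 5.10.

R = (0.00, 0.00) ✓; R.y = 0.00, A.y = 0.00 ✓; |RA| = 26.00 ✓; ∠(JA, AR) = 90.00° ✓; |JA| = 5.800 ✓; bearing(J→M) − bearing(J→A) = 63.00° ✓; |JM| = 5.800 ✓; ∠(JM, MH) = 90.00° ✓; |MH| = 42.60 ✗.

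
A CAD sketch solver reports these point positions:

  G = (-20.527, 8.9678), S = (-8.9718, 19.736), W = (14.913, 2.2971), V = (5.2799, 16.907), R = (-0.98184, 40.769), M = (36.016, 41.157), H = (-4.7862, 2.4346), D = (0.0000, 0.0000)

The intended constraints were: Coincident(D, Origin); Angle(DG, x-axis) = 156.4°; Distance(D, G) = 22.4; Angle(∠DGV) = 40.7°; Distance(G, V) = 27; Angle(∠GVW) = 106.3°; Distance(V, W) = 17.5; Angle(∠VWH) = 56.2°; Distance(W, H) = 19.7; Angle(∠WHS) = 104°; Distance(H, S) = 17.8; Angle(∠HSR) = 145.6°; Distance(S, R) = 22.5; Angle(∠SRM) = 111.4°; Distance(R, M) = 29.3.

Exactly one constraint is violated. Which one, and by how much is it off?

Distance(R, M) = 29.3 — off by 7.70.

D = (0.00, 0.00) ✓; DG at 156.4° ✓; |DG| = 22.40 ✓; ∠DGV = 40.70° ✓; |GV| = 27.00 ✓; ∠GVW = 106.3° ✓; |VW| = 17.50 ✓; ∠VWH = 56.20° ✓; |WH| = 19.70 ✓; ∠WHS = 104.0° ✓; |HS| = 17.80 ✓; ∠HSR = 145.6° ✓; |SR| = 22.50 ✓; ∠SRM = 111.4° ✓; |RM| = 37.00 ✗.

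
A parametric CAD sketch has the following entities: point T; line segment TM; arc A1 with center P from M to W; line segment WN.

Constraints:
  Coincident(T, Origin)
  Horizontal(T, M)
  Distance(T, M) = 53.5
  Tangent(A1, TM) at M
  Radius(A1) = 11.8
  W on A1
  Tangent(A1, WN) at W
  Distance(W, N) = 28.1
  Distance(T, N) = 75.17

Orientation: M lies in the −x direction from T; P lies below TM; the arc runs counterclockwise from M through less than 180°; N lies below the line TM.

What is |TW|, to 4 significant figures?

66.49

Checks: |PW| = 11.80 ✓; ∠(PW, WN) = 90.00° ✓; |WN| = 28.10 ✓; |TN| = 75.17 ✓.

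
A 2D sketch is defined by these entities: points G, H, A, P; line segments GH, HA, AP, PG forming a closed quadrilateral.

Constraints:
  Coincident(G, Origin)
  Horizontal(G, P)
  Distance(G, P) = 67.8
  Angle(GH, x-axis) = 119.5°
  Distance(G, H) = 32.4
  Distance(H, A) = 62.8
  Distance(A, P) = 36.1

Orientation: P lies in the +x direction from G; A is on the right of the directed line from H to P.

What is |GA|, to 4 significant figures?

35.01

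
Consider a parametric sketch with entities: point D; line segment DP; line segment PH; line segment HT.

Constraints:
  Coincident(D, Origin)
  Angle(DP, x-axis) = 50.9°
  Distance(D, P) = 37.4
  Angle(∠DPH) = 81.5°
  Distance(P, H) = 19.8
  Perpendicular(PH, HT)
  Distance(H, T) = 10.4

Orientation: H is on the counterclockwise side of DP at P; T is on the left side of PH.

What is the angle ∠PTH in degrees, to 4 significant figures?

62.29°

D is at the origin; DP runs at 50.9° with length 37.4, so P = 37.4·(cos 50.9°, sin 50.9°) = (23.59, 29.02). ∠DPH = 81.5°, so PH runs at 50.9° + (180° − 81.5°) = 149.4° from the x-axis; with |PH| = 19.8, H = P + 19.8·(cos 149.4°, sin 149.4°) = (6.545, 39.10). PH is perpendicular to HT; with |HT| = 10.4 on the left of PH, T = H + 10.4·(-0.5090, -0.8607) = (1.251, 30.15). Then cos ∠PTH = TP·TH / (|TP||TH|), giving 62.29°.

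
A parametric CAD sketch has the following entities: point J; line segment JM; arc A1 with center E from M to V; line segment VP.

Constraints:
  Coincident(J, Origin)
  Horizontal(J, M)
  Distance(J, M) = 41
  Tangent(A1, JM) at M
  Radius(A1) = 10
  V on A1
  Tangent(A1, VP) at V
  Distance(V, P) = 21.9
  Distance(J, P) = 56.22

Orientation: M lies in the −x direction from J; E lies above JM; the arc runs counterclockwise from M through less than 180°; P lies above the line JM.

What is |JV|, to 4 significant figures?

36.24

Checks: |EV| = 10.00 ✓; ∠(EV, VP) = 90.00° ✓; |VP| = 21.90 ✓; |JP| = 56.22 ✓.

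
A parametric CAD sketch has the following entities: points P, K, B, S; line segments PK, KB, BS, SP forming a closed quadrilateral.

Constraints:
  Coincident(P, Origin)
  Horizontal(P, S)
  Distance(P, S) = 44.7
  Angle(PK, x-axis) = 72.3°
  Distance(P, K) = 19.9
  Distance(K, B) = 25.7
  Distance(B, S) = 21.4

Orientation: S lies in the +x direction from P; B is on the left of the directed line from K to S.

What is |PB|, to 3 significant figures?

35.9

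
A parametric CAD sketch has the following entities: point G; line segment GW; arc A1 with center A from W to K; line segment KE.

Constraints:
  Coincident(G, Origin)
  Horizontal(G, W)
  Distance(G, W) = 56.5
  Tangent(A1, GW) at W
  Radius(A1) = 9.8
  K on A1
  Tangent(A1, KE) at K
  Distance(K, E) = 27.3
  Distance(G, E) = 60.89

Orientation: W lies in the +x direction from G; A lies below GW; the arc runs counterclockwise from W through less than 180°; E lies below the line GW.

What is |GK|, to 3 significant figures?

47.8

G is at the origin; G and W share the same y with |GW| = 56.5 and W on the +x side, so W = (56.5, 0.00). Since A1 is tangent to GW there, AW ⟂ GW, so A = W + (0, -9.8) = (56.5, -9.80). Since AK ⟂ KE (tangency), |AE| = √(9.8² + 27.3²) = 29.0 regardless of where K sits on A1. So E lies on both circle(G, 60.89) and circle(A, 29.0); the below-GW intersection is E = (48.0, -37.5). K is the foot of the tangent from E: K = (46.7, -10.2).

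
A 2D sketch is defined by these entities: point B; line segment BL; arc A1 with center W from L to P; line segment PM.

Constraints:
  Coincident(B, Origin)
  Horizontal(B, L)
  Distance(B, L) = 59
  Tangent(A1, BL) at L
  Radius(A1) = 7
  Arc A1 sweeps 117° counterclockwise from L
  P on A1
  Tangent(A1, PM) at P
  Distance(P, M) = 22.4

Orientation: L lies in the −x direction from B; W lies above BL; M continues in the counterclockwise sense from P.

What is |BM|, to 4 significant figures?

69.78

B is at the origin; B and L share the same y with |BL| = 59.0 and L on the −x side, so L = (-59.00, 0.000). The tangent condition forces WL to be normal to BL, so W = L + (0, 7) = (-59.00, 7.000). On A1, L sits at bearing -90° from W; a 117° counterclockwise sweep puts P at bearing 27°, so P = W + 7.0·(cos 27°, sin 27°) = (-52.76, 10.18). Tangency of A1 to PM means the radius WP is perpendicular to PM, so PM runs along (−sin 27°, cos 27°); with |PM| = 22.4, M = (-62.93, 30.14). Then |BM| = |M − B| = 69.78.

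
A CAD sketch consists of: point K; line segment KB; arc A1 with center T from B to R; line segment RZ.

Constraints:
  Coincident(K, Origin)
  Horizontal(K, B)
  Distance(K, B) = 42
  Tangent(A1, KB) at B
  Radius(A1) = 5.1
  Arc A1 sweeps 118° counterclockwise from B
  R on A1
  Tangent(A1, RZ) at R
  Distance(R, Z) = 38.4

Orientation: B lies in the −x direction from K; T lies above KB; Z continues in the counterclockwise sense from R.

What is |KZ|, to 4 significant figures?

69.26

On A1, B sits at bearing -90° from T; a 118° counterclockwise sweep puts R at bearing 28°, so R = T + 5.1·(cos 28°, sin 28°) = (-37.50, 7.494). The tangent condition forces TR to be normal to RZ, so RZ runs along (−sin 28°, cos 28°); with |RZ| = 38.4, Z = (-55.52, 41.40). Then |KZ| = |Z − K| = 69.26.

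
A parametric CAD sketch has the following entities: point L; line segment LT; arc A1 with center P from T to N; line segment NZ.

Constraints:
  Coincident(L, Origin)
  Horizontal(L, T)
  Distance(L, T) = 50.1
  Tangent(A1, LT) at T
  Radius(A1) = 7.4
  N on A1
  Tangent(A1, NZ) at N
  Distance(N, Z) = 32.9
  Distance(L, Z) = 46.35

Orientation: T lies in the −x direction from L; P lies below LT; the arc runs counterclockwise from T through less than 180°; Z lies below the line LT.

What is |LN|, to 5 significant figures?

56.533

Checks: |PN| = 7.400 ✓; ∠(PN, NZ) = 90.00° ✓; |NZ| = 32.90 ✓; |LZ| = 46.35 ✓.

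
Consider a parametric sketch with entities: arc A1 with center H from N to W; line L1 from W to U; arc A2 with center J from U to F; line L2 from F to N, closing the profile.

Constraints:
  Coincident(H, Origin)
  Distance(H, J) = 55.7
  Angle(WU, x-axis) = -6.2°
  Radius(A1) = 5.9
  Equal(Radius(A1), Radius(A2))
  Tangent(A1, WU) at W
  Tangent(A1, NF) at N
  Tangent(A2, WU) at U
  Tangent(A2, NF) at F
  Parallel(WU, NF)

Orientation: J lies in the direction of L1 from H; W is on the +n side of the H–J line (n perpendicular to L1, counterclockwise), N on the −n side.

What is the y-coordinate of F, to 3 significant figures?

-11.9

The slot axis is L1's direction at -6.2°, so u = (cos -6.2°, sin -6.2°) = (0.994, -0.108) and n = (−sin -6.2°, cos -6.2°) = (0.108, 0.994). H is at the origin and J lies 55.7 along u from H, so J = 55.7·u = (55.4, -6.02). Tangency of A1 to both parallel lines with radius 5.9 puts W and N at H ± 5.9·n: W = (0.637, 5.87), N = (-0.637, -5.87). Equal radii place U and F the same way about J: U = J + 5.9·n = (56.0, -0.150), F = J − 5.9·n = (54.7, -11.9). So F.y = -11.9.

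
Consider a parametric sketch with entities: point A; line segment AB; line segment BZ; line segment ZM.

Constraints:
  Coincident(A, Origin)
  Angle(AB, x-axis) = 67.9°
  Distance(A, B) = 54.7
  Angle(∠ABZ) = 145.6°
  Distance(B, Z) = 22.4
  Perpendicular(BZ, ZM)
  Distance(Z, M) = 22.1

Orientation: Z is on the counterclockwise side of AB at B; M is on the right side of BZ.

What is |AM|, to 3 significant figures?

85.8

A is at the origin; AB runs at 67.9° with length 54.7, so B = 54.7·(cos 67.9°, sin 67.9°) = (20.6, 50.7). ∠ABZ = 145.6°, so BZ runs at 67.9° + (180° − 145.6°) = 102° from the x-axis; with |BZ| = 22.4, Z = B + 22.4·(cos 102°, sin 102°) = (15.8, 72.6). BZ ⟂ ZM; with |ZM| = 22.1 on the right of BZ, M = Z + 22.1·(0.977, 0.213) = (37.4, 77.3). Then |AM| = |M − A| = 85.8.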